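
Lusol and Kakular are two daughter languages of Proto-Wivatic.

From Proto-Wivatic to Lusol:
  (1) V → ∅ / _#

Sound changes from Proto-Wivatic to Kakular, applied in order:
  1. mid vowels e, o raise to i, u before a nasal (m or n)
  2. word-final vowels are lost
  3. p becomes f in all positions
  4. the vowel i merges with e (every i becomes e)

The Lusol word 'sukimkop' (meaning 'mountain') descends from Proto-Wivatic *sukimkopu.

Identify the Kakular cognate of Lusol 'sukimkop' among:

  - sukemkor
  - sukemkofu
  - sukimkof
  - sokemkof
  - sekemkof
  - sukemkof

Kakular: *sukimkopu > sukimkop > sukimkof > sukemkof  (by apocope, unconditioned shift, vowel merger)

sukemkof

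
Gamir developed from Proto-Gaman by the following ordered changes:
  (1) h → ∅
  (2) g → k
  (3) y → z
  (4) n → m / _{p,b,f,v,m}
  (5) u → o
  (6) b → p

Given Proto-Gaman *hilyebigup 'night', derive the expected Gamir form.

Gamir: *hilyebigup
  hilyebigup → ilyebigup   [h-loss]
  ilyebigup → ilyebikup   [unconditioned shift]
  ilyebikup → ilzebikup   [unconditioned shift]
  ilzebikup (rule 4 does not apply)
  ilzebikup → ilzebikop   [vowel merger]
  ilzebikop → ilzepikop   [unconditioned shift]
  giving Gamir ilzepikop.

ilzepikop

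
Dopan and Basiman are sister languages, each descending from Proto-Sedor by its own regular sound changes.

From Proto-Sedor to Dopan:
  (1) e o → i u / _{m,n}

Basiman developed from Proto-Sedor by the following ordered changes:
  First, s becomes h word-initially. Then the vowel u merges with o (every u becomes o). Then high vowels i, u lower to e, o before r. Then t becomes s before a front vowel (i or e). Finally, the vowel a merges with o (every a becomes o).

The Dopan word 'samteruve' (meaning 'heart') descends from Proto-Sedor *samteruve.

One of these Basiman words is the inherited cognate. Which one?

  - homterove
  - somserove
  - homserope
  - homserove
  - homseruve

Basiman: *samteruve > hamteruve > hamterove > hamserove > homserove  (by debuccalisation, vowel merger, palatalisation, vowel merger)

homserove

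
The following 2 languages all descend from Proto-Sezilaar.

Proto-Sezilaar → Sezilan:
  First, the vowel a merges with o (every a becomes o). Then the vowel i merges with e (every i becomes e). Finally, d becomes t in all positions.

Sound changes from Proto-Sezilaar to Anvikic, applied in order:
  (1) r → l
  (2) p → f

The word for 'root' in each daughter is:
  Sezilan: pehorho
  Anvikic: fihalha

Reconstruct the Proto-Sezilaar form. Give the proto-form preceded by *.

*piharha

Position 4: Sezilan has o, Anvikic has a. Anvikic preserves a here (none of its changes turn any other segment into a), so the proto-segment is *a.
Position 2: Sezilan has e, Anvikic has i. Anvikic preserves i here (none of its changes turn any other segment into i), so the proto-segment is *i.
This points to *piharha. Verify forward in each daughter:
Sezilan: start from *piharha.
  rule 1 (vowel merger): piharha → pihorho
  rule 2 (vowel merger): pihorho → pehorho
  rule 3: no change — pehorho
  ⇒ Sezilan pehorho
Anvikic: *piharha > pihalha > fihalha  (by unconditioned shift, unconditioned shift)
No other proto-form is consistent with every reflex, so the reconstruction is *piharha.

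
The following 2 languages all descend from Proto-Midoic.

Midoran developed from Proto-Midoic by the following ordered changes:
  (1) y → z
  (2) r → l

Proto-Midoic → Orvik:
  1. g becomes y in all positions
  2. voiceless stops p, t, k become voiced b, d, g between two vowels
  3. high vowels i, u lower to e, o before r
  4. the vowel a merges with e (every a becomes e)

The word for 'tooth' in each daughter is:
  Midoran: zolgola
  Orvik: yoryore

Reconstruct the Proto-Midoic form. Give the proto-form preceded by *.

*yorgora

Position 4: Midoran has g, Orvik has y. Midoran preserves g here (none of its changes turn any other segment into g), so the proto-segment is *g.
Position 3: Midoran has l, Orvik has r. Orvik preserves r here (none of its changes turn any other segment into r), so the proto-segment is *r.
This points to *yorgora. Verify forward in each daughter:
Midoran: *yorgora > zorgora > zolgola  (by unconditioned shift, unconditioned shift)
Orvik: start from *yorgora.
  rule 1 (unconditioned shift): yorgora → yoryora
  rule 2: no change — yoryora
  rule 3: no change — yoryora
  rule 4 (vowel merger): yoryora → yoryore
  ⇒ Orvik yoryore
Only *yorgora yields all of Midoran zolgola, Orvik yoryore.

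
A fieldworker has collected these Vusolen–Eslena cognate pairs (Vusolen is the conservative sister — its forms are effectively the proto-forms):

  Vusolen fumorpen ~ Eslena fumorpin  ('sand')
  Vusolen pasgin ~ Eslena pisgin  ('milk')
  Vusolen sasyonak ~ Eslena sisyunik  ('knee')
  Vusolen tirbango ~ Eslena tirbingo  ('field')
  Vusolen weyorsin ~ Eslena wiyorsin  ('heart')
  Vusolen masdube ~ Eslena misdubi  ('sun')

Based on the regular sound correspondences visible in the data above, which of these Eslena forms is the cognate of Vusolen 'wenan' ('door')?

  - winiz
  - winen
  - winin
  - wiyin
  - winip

winin

fumorpen ~ fumorpin — Vusolen e corresponds to Eslena i after a consonant, before a nasal.
tirbango ~ tirbingo — Vusolen a corresponds to Eslena i after a consonant, before a nasal.
Applying these to Vusolen 'wenan':
  wenan → winan   (e→i after a consonant, before a nasal)
  winan → winin   (a→i after a consonant, before a nasal)
So the Eslena cognate is 'winin'.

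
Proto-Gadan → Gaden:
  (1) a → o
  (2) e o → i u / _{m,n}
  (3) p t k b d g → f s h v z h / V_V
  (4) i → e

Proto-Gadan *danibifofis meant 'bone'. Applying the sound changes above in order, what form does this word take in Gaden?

dunevefofes

Gaden: *danibifofis
  danibifofis → donibifofis   [vowel merger]
  donibifofis → dunibifofis   [pre-nasal raising]
  dunibifofis → dunivifofis   [intervocalic lenition]
  dunivifofis → dunevefofes   [vowel merger]
  giving Gaden dunevefofes.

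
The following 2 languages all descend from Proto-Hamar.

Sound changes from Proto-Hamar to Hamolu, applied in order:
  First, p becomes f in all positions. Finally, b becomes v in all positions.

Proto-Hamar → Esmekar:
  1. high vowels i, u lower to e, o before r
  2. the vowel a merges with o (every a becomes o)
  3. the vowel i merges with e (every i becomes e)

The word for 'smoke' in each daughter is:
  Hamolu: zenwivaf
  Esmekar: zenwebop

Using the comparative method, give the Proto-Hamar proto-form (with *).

*zenwibap

Position 8: Hamolu has f, Esmekar has p. Esmekar preserves p here (none of its changes turn any other segment into p), so the proto-segment is *p.
Position 5: Hamolu has i, Esmekar has e. Hamolu preserves i here (none of its changes turn any other segment into i), so the proto-segment is *i.
Position 6: Hamolu has v, Esmekar has b. Esmekar preserves b here (none of its changes turn any other segment into b), so the proto-segment is *b.
Verify the candidate proto-form against each daughter:
Hamolu: *zenwibap > zenwibaf > zenwivaf  (by unconditioned shift, unconditioned shift)
Esmekar: *zenwibap
  zenwibap (rule 1 does not apply)
  zenwibap → zenwibop   [vowel merger]
  zenwibop → zenwebop   [vowel merger]
  giving Esmekar zenwebop.
Only *zenwibap yields all of Hamolu zenwivaf, Esmekar zenwebop.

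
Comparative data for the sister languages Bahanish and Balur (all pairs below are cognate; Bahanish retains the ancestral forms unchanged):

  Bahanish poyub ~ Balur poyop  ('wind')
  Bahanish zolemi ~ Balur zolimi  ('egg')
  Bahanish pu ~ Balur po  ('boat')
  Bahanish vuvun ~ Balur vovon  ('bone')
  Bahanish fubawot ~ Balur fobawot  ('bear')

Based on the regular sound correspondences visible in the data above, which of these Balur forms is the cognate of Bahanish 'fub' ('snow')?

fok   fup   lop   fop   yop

fop

poyub ~ poyop, fubawot ~ fobawot — Bahanish u corresponds to Balur o after a consonant, before a labial obstruent.
poyub ~ poyop — Bahanish b corresponds to Balur p word-finally.
Applying these to Bahanish 'fub':
  fub → fob   (u→o after a consonant, before a labial obstruent)
  fob → fop   (b→p word-finally)
So the Balur cognate is 'fop'.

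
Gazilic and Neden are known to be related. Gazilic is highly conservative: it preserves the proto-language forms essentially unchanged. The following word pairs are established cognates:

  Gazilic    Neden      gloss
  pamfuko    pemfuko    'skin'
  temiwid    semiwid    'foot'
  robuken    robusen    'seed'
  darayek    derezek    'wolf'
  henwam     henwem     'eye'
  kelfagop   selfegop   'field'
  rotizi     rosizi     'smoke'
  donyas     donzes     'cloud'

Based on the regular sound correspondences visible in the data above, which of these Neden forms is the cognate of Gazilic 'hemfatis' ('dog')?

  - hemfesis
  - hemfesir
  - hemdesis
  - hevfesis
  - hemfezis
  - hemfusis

hemfesis

darayek ~ derezek, kelfagop ~ selfegop — Gazilic a corresponds to Neden e after a consonant, before a consonant other than r, m, n, p, b, f, v.
rotizi ~ rosizi — Gazilic t corresponds to Neden s between vowels (before a front vowel).
Applying these to Gazilic 'hemfatis':
  hemfatis → hemfetis   (a→e after a consonant, before a consonant other than r, m, n, p, b, f, v)
  hemfetis → hemfesis   (t→s between vowels (before a front vowel))
So the Neden cognate is 'hemfesis'.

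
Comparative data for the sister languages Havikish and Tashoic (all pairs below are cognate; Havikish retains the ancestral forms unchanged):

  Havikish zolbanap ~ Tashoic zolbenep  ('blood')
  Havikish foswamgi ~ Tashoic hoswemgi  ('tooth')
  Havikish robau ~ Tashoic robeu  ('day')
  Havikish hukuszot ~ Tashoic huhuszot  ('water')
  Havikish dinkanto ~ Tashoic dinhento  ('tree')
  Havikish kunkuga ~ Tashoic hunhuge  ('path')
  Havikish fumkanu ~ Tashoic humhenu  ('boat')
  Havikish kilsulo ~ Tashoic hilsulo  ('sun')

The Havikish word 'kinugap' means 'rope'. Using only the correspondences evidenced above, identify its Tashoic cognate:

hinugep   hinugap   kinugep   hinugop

kilsulo ~ hilsulo — Havikish k corresponds to Tashoic h word-initially before a front vowel.
zolbanap ~ zolbenep — Havikish a corresponds to Tashoic e after a consonant, before a labial obstruent.
Applying these to Havikish 'kinugap':
  kinugap → hinugap   (k→h word-initially before a front vowel)
  hinugap → hinugep   (a→e after a consonant, before a labial obstruent)
So the Tashoic cognate is 'hinugep'.

hinugep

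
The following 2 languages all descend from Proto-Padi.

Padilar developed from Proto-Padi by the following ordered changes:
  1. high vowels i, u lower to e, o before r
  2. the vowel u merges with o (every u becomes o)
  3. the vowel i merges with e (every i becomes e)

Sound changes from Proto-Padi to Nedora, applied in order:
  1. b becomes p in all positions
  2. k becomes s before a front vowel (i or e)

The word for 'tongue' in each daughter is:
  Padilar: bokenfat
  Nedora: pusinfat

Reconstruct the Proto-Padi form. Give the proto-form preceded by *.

Position 1: Padilar has b, Nedora has p. Padilar preserves b here (none of its changes turn any other segment into b), so the proto-segment is *b.
Position 3: Padilar has k, Nedora has s. Padilar preserves k here (none of its changes turn any other segment into k), so the proto-segment is *k.
Position 2: Padilar has o, Nedora has u. Nedora preserves u here (none of its changes turn any other segment into u), so the proto-segment is *u.
Continuing position by position gives *bukinfat; check it forward:
Padilar: start from *bukinfat.
  rule 1: no change — bukinfat
  rule 2 (vowel merger): bukinfat → bokinfat
  rule 3 (vowel merger): bokinfat → bokenfat
  ⇒ Padilar bokenfat
Nedora: start from *bukinfat.
  rule 1 (unconditioned shift): bukinfat → pukinfat
  rule 2 (palatalisation): pukinfat → pusinfat
  ⇒ Nedora pusinfat
Only *bukinfat yields all of Padilar bokenfat, Nedora pusinfat.

*bukinfat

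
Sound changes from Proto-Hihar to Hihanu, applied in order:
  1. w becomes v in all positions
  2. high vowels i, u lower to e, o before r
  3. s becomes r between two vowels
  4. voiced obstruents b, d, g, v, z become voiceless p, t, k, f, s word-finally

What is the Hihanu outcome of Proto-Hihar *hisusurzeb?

hirurorzep

Hihanu: *hisusurzeb > hisusorzeb > hirurorzeb > hirurorzep  (by pre-rhotic lowering, rhotacism, final devoicing)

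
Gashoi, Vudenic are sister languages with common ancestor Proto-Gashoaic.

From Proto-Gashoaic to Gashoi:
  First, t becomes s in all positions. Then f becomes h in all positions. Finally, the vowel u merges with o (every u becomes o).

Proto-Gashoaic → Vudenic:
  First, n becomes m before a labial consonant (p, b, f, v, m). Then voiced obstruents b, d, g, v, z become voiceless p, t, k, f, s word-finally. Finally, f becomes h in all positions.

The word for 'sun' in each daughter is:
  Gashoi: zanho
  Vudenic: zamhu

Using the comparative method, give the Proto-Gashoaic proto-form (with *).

Position 4: Gashoi has h, Vudenic has h. Taking the neighbouring segments as reconstructed: Gashoi h could go back to *f or *h; Vudenic h can only go back to *f — the one source consistent with every daughter is *f.
Position 5: Gashoi has o, Vudenic has u. Vudenic preserves u here (none of its changes turn any other segment into u), so the proto-segment is *u.
Verify the candidate proto-form against each daughter:
Gashoi: *zanfu
  zanfu (rule 1 does not apply)
  zanfu → zanhu   [unconditioned shift]
  zanhu → zanho   [vowel merger]
  giving Gashoi zanho.
Vudenic: start from *zanfu.
  rule 1 (nasal place assimilation): zanfu → zamfu
  rule 2: no change — zamfu
  rule 3 (unconditioned shift): zamfu → zamhu
  ⇒ Vudenic zamhu
No other proto-form is consistent with every reflex, so the reconstruction is *zanfu.

*zanfu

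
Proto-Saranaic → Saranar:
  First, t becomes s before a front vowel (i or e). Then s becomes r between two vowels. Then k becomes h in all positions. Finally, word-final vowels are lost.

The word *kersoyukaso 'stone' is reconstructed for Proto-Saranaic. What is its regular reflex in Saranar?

hersoyuhar

Saranar: *kersoyukaso > kersoyukaro > hersoyuharo > hersoyuhar  (by rhotacism, unconditioned shift, apocope)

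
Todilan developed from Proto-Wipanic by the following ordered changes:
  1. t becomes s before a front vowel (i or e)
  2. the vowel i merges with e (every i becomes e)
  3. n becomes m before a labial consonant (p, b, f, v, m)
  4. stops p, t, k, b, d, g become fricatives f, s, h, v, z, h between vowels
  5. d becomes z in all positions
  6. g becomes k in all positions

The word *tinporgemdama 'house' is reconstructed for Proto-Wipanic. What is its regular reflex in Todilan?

Todilan: *tinporgemdama > sinporgemdama > senporgemdama > semporgemdama > semporgemzama > semporkemzama  (by palatalisation, vowel merger, nasal place assimilation, unconditioned shift, unconditioned shift)

semporkemzama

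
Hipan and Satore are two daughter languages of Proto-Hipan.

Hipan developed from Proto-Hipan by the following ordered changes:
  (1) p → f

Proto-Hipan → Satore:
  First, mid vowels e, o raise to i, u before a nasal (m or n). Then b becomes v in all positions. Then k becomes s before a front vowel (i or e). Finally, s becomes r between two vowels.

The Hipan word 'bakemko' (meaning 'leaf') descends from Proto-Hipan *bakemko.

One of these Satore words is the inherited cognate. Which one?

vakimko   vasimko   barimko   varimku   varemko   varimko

varimko

Satore: *bakemko > bakimko > vakimko > vasimko > varimko  (by pre-nasal raising, unconditioned shift, palatalisation, rhotacism)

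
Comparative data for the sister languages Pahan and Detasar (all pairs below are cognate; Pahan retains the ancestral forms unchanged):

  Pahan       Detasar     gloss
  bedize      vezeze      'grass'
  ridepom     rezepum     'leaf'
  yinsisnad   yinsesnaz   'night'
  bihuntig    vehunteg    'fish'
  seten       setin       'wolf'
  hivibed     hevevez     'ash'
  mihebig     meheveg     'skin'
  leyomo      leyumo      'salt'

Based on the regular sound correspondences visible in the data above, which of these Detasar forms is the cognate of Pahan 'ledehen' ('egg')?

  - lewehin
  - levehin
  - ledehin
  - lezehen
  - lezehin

lezehin

ridepom ~ rezepum — Pahan d corresponds to Detasar z between vowels (before a front vowel).
seten ~ setin — Pahan e corresponds to Detasar i after a consonant, before a nasal.
Applying these to Pahan 'ledehen':
  ledehen → lezehen   (d→z between vowels (before a front vowel))
  lezehen → lezehin   (e→i after a consonant, before a nasal)
So the Detasar cognate is 'lezehin'.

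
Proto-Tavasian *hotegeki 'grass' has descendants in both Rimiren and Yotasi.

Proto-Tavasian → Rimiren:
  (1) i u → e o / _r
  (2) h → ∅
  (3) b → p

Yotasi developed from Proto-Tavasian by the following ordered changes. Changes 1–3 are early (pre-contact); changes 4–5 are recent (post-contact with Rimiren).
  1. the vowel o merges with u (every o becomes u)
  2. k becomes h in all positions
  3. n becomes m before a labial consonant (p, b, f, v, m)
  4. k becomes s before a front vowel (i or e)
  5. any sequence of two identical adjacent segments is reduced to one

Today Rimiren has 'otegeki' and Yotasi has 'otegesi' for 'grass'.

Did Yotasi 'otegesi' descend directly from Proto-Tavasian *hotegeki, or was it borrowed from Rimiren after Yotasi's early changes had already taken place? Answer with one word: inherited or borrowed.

If inherited, *hotegeki would pass through all of Yotasi's changes:
Yotasi: *hotegeki > hutegeki > hutegehi  (by vowel merger, unconditioned shift)
If borrowed from Rimiren 'otegeki' after the early changes, it would undergo only the recent ones:
  rule 4 (palatalisation): otegeki → otegesi
  rule 5 (degemination): no change (otegesi)
  ⇒ as a loan: otegesi
Yotasi 'otegesi' matches the loan outcome 'otegesi', not the inherited 'hutegehi' — it skipped the early Yotasi changes, so it was borrowed from Rimiren.

borrowed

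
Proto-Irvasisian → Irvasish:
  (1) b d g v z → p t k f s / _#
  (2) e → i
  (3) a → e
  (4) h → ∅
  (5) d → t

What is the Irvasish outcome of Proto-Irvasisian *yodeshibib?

Irvasish: *yodeshibib
  yodeshibib → yodeshibip   [final devoicing]
  yodeshibip → yodishibip   [vowel merger]
  yodishibip (rule 3 does not apply)
  yodishibip → yodisibip   [h-loss]
  yodisibip → yotisibip   [unconditioned shift]
  giving Irvasish yotisibip.

yotisibip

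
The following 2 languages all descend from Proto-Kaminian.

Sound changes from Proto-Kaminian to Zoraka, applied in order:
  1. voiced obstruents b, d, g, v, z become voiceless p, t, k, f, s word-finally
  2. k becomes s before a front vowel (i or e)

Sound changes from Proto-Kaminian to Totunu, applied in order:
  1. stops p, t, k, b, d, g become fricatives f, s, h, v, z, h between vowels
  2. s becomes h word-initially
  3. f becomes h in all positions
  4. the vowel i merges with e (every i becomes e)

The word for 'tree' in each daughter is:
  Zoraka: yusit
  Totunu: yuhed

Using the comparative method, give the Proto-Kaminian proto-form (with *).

Position 3: Zoraka has s, Totunu has h. Taking the neighbouring segments as reconstructed: Zoraka s could go back to *k or *s; Totunu h could go back to *p or *k or *g or *f or *h — the one source consistent with every daughter is *k.
Position 5: Zoraka has t, Totunu has d. Totunu preserves d here (none of its changes turn any other segment into d), so the proto-segment is *d.
Verify the candidate proto-form against each daughter:
Zoraka: start from *yukid.
  rule 1 (final devoicing): yukid → yukit
  rule 2 (palatalisation): yukit → yusit
  ⇒ Zoraka yusit
Totunu: start from *yukid.
  rule 1 (intervocalic lenition): yukid → yuhid
  rule 2: no change — yuhid
  rule 3: no change — yuhid
  rule 4 (vowel merger): yuhid → yuhed
  ⇒ Totunu yuhed
Only *yukid yields all of Zoraka yusit, Totunu yuhed.

*yukid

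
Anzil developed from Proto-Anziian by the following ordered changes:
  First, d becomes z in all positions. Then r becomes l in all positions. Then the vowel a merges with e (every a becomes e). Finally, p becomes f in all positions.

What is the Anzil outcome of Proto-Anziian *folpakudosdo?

folfekuzoszo

Anzil: *folpakudosdo
  folpakudosdo → folpakuzoszo   [unconditioned shift]
  folpakuzoszo (rule 2 does not apply)
  folpakuzoszo → folpekuzoszo   [vowel merger]
  folpekuzoszo → folfekuzoszo   [unconditioned shift]
  giving Anzil folfekuzoszo.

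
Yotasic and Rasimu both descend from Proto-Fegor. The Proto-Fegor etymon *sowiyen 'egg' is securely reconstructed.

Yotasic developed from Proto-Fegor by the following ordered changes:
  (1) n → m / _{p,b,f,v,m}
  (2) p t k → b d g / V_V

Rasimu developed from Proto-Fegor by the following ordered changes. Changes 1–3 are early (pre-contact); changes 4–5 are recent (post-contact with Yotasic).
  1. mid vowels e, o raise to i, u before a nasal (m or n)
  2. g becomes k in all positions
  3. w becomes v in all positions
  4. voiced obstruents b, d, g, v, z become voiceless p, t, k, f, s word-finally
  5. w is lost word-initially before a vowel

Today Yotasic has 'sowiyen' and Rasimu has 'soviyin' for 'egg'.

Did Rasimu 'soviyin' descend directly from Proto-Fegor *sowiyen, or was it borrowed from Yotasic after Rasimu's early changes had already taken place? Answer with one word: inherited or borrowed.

inherited

If inherited, *sowiyen would pass through all of Rasimu's changes:
Rasimu: *sowiyen > sowiyin > soviyin  (by pre-nasal raising, unconditioned shift)
If borrowed from Yotasic 'sowiyen' after the early changes, it would undergo only the recent ones:
  rule 4 (final devoicing): no change (sowiyen)
  rule 5 (glide loss): no change (sowiyen)
  ⇒ as a loan: sowiyen
Rasimu 'soviyin' matches the inherited outcome exactly, so it is an inherited cognate, not a loan.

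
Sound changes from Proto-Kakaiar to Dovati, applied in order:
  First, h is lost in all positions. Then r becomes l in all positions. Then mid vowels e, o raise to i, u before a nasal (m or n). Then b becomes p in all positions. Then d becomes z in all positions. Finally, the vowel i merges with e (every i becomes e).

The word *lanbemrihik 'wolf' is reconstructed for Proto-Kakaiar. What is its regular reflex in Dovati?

Dovati: *lanbemrihik
  lanbemrihik → lanbemriik   [h-loss]
  lanbemriik → lanbemliik   [unconditioned shift]
  lanbemliik → lanbimliik   [pre-nasal raising]
  lanbimliik → lanpimliik   [unconditioned shift]
  lanpimliik (rule 5 does not apply)
  lanpimliik → lanpemleek   [vowel merger]
  giving Dovati lanpemleek.

lanpemleek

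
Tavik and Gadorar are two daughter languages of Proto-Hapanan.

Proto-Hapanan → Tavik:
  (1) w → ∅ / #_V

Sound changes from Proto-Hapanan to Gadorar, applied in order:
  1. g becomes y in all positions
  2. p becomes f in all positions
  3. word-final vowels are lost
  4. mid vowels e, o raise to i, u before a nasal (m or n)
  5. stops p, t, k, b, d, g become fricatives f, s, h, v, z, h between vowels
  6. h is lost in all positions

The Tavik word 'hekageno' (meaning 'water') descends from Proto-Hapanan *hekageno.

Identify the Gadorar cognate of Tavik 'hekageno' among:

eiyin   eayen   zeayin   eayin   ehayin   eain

Gadorar: start from *hekageno.
  rule 1 (unconditioned shift): hekageno → hekayeno
  rule 2: no change — hekayeno
  rule 3 (apocope): hekayeno → hekayen
  rule 4 (pre-nasal raising): hekayen → hekayin
  rule 5 (intervocalic lenition): hekayin → hehayin
  rule 6 (h-loss): hehayin → eayin
  ⇒ Gadorar eayin
The other candidates each miss or misapply at least one Gadorar change.

eayin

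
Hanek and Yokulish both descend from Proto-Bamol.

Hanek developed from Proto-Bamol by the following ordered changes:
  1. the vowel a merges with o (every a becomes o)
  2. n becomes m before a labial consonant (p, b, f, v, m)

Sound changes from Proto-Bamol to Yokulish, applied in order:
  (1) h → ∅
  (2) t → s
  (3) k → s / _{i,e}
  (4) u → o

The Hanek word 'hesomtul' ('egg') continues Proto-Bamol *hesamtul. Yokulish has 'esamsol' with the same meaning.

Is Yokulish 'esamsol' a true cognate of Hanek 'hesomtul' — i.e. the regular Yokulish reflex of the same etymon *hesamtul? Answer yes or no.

Derive the expected Yokulish reflex of *hesamtul:
Yokulish: start from *hesamtul.
  rule 1 (h-loss): hesamtul → esamtul
  rule 2 (unconditioned shift): esamtul → esamsul
  rule 3: no change — esamsul
  rule 4 (vowel merger): esamsul → esamsol
  ⇒ Yokulish esamsol
Yokulish 'esamsol' matches the regular reflex exactly, so the pair is cognate.

yes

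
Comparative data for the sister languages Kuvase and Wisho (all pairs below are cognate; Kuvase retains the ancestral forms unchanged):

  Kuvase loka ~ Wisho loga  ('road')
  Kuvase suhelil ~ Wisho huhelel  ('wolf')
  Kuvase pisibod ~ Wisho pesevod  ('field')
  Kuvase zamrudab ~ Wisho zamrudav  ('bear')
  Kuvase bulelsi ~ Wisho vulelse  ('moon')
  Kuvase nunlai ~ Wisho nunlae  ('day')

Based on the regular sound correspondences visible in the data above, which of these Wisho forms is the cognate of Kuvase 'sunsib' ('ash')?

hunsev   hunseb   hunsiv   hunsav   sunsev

hunsev

suhelil ~ huhelel — Kuvase s corresponds to Wisho h word-initially before a back vowel.
pisibod ~ pesevod — Kuvase i corresponds to Wisho e after a consonant, before a labial obstruent.
zamrudab ~ zamrudav — Kuvase b corresponds to Wisho v word-finally.
Applying these to Kuvase 'sunsib':
  sunsib → hunsib   (s→h word-initially before a back vowel)
  hunsib → hunseb   (i→e after a consonant, before a labial obstruent)
  hunseb → hunsev   (b→v word-finally)
So the Wisho cognate is 'hunsev'.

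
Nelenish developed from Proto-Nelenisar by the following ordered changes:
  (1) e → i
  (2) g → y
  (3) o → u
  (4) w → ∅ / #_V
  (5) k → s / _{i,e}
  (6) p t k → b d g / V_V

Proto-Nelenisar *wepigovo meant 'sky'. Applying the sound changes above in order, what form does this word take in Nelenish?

ibiyuvu

Nelenish: start from *wepigovo.
  rule 1 (vowel merger): wepigovo → wipigovo
  rule 2 (unconditioned shift): wipigovo → wipiyovo
  rule 3 (vowel merger): wipiyovo → wipiyuvu
  rule 4 (glide loss): wipiyuvu → ipiyuvu
  rule 5: no change — ipiyuvu
  rule 6 (intervocalic voicing): ipiyuvu → ibiyuvu
  ⇒ Nelenish ibiyuvu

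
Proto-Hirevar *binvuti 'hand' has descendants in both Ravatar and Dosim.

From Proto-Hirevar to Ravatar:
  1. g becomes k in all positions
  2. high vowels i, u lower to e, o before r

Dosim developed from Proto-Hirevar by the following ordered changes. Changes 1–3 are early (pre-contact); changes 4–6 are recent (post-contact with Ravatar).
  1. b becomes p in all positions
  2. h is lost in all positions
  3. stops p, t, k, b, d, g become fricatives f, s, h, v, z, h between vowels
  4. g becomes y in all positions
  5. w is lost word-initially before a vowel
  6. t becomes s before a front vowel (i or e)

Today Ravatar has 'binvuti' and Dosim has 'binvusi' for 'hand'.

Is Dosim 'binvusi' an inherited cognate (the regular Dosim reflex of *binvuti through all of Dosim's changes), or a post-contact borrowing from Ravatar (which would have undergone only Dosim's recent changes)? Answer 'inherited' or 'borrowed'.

borrowed

If inherited, *binvuti would pass through all of Dosim's changes:
Dosim: *binvuti
  binvuti → pinvuti   [unconditioned shift]
  pinvuti (rule 2 does not apply)
  pinvuti → pinvusi   [intervocalic lenition]
  pinvusi (rule 4 does not apply)
  pinvusi (rule 5 does not apply)
  pinvusi (rule 6 does not apply)
  giving Dosim pinvusi.
If borrowed from Ravatar 'binvuti' after the early changes, it would undergo only the recent ones:
  rule 4 (unconditioned shift): no change (binvuti)
  rule 5 (glide loss): no change (binvuti)
  rule 6 (palatalisation): binvuti → binvusi
  ⇒ as a loan: binvusi
Dosim 'binvusi' matches the loan outcome 'binvusi', not the inherited 'pinvusi' — it skipped the early Dosim changes, so it was borrowed from Ravatar.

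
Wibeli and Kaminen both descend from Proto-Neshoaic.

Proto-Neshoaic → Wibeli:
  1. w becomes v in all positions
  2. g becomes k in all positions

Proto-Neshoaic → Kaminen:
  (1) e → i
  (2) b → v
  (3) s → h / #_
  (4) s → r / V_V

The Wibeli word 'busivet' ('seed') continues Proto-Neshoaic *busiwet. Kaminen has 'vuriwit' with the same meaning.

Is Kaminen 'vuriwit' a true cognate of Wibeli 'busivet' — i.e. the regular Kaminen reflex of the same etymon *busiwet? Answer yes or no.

Derive the expected Kaminen reflex of *busiwet:
Kaminen: *busiwet > busiwit > vusiwit > vuriwit  (by vowel merger, unconditioned shift, rhotacism)
Kaminen 'vuriwit' matches the regular reflex exactly, so the pair is cognate.

yes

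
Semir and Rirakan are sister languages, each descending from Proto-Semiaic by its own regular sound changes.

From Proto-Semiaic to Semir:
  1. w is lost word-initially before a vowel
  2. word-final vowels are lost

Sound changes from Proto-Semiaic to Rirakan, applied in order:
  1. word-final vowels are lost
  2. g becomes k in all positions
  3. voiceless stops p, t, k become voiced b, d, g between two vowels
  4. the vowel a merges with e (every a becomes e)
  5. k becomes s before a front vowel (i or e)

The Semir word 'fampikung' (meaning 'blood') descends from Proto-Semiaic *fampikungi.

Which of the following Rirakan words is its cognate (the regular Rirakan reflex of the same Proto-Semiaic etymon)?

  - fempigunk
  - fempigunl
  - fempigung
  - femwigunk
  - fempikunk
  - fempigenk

fempigunk

Rirakan: start from *fampikungi.
  rule 1 (apocope): fampikungi → fampikung
  rule 2 (unconditioned shift): fampikung → fampikunk
  rule 3 (intervocalic voicing): fampikunk → fampigunk
  rule 4 (vowel merger): fampigunk → fempigunk
  rule 5: no change — fempigunk
  ⇒ Rirakan fempigunk
Among the options, 'fempigunk' alone shows every Rirakan change applied in order.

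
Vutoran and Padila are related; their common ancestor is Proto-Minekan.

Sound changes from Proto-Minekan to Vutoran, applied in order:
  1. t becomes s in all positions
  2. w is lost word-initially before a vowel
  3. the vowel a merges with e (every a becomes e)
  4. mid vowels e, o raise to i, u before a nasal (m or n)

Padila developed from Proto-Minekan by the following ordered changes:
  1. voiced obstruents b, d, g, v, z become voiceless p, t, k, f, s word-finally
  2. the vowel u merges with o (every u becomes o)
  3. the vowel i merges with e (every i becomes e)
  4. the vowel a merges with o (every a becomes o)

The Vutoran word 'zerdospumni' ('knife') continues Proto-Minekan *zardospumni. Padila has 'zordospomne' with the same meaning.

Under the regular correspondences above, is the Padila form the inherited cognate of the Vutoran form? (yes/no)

yes

Derive the expected Padila reflex of *zardospumni:
Padila: *zardospumni > zardospomni > zardospomne > zordospomne  (by vowel merger, vowel merger, vowel merger)
Padila 'zordospomne' matches the regular reflex exactly, so the pair is cognate.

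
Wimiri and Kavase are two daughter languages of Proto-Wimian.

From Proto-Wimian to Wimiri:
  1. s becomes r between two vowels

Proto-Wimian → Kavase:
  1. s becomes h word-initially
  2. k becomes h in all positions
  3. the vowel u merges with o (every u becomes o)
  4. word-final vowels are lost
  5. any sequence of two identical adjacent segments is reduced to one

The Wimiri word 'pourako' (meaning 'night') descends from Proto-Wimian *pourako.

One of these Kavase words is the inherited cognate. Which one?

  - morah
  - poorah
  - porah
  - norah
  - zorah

porah

Kavase: *pourako
  pourako (rule 1 does not apply)
  pourako → pouraho   [unconditioned shift]
  pouraho → pooraho   [vowel merger]
  pooraho → poorah   [apocope]
  poorah → porah   [degemination]
  giving Kavase porah.
Only 'porah' matches the regular Kavase development of *pourako.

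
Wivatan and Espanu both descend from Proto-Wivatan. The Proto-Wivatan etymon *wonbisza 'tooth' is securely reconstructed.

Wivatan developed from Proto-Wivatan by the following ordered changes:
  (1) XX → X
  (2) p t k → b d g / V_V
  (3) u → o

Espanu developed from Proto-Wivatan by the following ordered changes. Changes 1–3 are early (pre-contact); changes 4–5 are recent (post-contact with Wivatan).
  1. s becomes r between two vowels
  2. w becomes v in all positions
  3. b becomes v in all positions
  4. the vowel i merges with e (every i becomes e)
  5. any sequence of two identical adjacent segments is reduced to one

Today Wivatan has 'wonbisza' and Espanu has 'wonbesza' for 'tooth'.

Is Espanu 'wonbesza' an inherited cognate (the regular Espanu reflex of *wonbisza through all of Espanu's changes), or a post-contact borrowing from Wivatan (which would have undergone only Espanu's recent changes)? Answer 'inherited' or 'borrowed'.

borrowed

If inherited, *wonbisza would pass through all of Espanu's changes:
Espanu: *wonbisza > vonbisza > vonvisza > vonvesza  (by unconditioned shift, unconditioned shift, vowel merger)
If borrowed from Wivatan 'wonbisza' after the early changes, it would undergo only the recent ones:
  rule 4 (vowel merger): wonbisza → wonbesza
  rule 5 (degemination): no change (wonbesza)
  ⇒ as a loan: wonbesza
Espanu 'wonbesza' matches the loan outcome 'wonbesza', not the inherited 'vonvesza' — it skipped the early Espanu changes, so it was borrowed from Wivatan.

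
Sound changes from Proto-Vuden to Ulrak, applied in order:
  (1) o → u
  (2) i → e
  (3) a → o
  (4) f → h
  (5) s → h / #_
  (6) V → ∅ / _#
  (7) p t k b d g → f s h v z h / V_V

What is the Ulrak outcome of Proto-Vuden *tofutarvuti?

tuhusorvut

Ulrak: start from *tofutarvuti.
  rule 1 (vowel merger): tofutarvuti → tufutarvuti
  rule 2 (vowel merger): tufutarvuti → tufutarvute
  rule 3 (vowel merger): tufutarvute → tufutorvute
  rule 4 (unconditioned shift): tufutorvute → tuhutorvute
  rule 5: no change — tuhutorvute
  rule 6 (apocope): tuhutorvute → tuhutorvut
  rule 7 (intervocalic lenition): tuhutorvut → tuhusorvut
  ⇒ Ulrak tuhusorvut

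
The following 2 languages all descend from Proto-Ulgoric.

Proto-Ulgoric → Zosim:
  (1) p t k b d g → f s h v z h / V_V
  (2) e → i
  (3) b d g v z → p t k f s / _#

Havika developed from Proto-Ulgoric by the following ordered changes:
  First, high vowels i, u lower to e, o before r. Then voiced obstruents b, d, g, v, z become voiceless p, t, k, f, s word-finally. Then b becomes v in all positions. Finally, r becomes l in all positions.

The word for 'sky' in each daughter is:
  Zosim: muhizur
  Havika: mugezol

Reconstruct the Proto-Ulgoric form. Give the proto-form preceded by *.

Position 3: Zosim has h, Havika has g. Havika preserves g here (none of its changes turn any other segment into g), so the proto-segment is *g.
Position 7: Zosim has r, Havika has l. Zosim preserves r here (none of its changes turn any other segment into r), so the proto-segment is *r.
Verify the candidate proto-form against each daughter:
Zosim: start from *mugezur.
  rule 1 (intervocalic lenition): mugezur → muhezur
  rule 2 (vowel merger): muhezur → muhizur
  rule 3: no change — muhizur
  ⇒ Zosim muhizur
Havika: start from *mugezur.
  rule 1 (pre-rhotic lowering): mugezur → mugezor
  rule 2: no change — mugezor
  rule 3: no change — mugezor
  rule 4 (unconditioned shift): mugezor → mugezol
  ⇒ Havika mugezol
No other proto-form is consistent with every reflex, so the reconstruction is *mugezur.

*mugezur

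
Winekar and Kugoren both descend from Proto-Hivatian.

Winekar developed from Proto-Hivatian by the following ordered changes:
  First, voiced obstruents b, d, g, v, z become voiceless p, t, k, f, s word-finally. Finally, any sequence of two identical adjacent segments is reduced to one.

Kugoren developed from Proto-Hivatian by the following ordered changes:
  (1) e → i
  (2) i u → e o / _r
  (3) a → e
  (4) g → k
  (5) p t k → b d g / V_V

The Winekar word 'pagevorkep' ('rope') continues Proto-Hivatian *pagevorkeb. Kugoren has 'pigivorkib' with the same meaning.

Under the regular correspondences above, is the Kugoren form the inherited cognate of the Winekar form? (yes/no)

no

Derive the expected Kugoren reflex of *pagevorkeb:
Kugoren: *pagevorkeb
  pagevorkeb → pagivorkib   [vowel merger]
  pagivorkib (rule 2 does not apply)
  pagivorkib → pegivorkib   [vowel merger]
  pegivorkib → pekivorkib   [unconditioned shift]
  pekivorkib → pegivorkib   [intervocalic voicing]
  giving Kugoren pegivorkib.
The regular Kugoren reflex would be 'pegivorkib', but the attested form is 'pigivorkib'. The correspondence is irregular, so they are not cognates (the Kugoren form has a different source).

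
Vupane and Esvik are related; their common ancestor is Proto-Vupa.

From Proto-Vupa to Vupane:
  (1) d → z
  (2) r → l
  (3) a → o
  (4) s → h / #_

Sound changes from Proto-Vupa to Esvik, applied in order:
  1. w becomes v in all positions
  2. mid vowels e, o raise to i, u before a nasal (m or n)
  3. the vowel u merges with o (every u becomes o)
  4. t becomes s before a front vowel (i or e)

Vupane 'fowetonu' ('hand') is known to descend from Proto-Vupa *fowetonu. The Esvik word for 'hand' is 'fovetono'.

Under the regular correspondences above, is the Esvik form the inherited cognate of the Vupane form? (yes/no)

Derive the expected Esvik reflex of *fowetonu:
Esvik: *fowetonu > fovetonu > fovetunu > fovetono  (by unconditioned shift, pre-nasal raising, vowel merger)
Esvik 'fovetono' matches the regular reflex exactly, so the pair is cognate.

yes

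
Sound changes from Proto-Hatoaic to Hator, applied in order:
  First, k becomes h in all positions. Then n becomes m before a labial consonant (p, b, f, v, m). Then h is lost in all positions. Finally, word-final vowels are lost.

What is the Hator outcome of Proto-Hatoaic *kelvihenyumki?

elvienyum

Hator: *kelvihenyumki
  kelvihenyumki → helvihenyumhi   [unconditioned shift]
  helvihenyumhi (rule 2 does not apply)
  helvihenyumhi → elvienyumi   [h-loss]
  elvienyumi → elvienyum   [apocope]
  giving Hator elvienyum.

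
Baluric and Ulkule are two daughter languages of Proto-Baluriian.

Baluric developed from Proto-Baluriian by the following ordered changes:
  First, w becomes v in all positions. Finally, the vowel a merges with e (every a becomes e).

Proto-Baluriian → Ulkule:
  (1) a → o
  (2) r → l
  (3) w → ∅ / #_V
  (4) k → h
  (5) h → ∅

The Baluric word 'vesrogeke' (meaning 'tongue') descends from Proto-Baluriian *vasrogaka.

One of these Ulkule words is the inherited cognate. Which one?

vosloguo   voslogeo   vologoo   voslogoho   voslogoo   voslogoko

voslogoo

Ulkule: start from *vasrogaka.
  rule 1 (vowel merger): vasrogaka → vosrogoko
  rule 2 (unconditioned shift): vosrogoko → voslogoko
  rule 3: no change — voslogoko
  rule 4 (unconditioned shift): voslogoko → voslogoho
  rule 5 (h-loss): voslogoho → voslogoo
  ⇒ Ulkule voslogoo
The other candidates each miss or misapply at least one Ulkule change.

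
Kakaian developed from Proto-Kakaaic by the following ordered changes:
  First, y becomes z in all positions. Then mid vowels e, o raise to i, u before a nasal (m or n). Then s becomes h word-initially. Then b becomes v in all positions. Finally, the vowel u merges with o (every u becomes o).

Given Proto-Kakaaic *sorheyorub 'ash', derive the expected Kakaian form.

horhezorov

Kakaian: *sorheyorub
  sorheyorub → sorhezorub   [unconditioned shift]
  sorhezorub (rule 2 does not apply)
  sorhezorub → horhezorub   [debuccalisation]
  horhezorub → horhezoruv   [unconditioned shift]
  horhezoruv → horhezorov   [vowel merger]
  giving Kakaian horhezorov.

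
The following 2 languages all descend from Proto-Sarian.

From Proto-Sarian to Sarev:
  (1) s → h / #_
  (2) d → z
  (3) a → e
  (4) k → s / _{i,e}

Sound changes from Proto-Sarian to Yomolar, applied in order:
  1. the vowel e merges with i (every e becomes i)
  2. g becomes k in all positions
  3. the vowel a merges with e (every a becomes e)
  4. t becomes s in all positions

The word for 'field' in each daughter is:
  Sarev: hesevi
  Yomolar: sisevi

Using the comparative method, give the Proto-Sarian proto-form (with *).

*sesavi

Position 2: Sarev has e, Yomolar has i. Taking the neighbouring segments as reconstructed: Sarev e could go back to *a or *e; Yomolar i could go back to *e or *i — the one source consistent with every daughter is *e.
Position 4: Sarev has e, Yomolar has e. In Yomolar, e can only continue *a, so the proto-segment is *a.
This points to *sesavi. Verify forward in each daughter:
Sarev: *sesavi
  sesavi → hesavi   [debuccalisation]
  hesavi (rule 2 does not apply)
  hesavi → hesevi   [vowel merger]
  hesevi (rule 4 does not apply)
  giving Sarev hesevi.
Yomolar: *sesavi > sisavi > sisevi  (by vowel merger, vowel merger)
No other proto-form is consistent with every reflex, so the reconstruction is *sesavi.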